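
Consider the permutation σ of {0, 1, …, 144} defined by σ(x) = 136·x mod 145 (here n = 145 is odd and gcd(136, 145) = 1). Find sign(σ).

+1

Start at x=1: 1 → 136 → 81 → 141 → 36 → 111 → 16 → 1 (one orbit).
π_136 has 25 disjoint cycles with lengths [7, 7, 7, 7, 7, 7, 7, 7, 7, 7, 7, 7, 7, 7, 7, 7, 7, 7, 7, 7, 1, 1, 1, 1, 1] on {0,…,144}.
145 − 25 = 120 transpositions; sign(π) = (−1)^120 = +1.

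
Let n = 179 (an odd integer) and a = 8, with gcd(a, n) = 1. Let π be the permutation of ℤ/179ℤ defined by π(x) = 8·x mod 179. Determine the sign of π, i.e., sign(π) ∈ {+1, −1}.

-1

Orbit of 33 under x↦8x: [33, 85, 143, 70, 23, 5, 40]… (length divides ord_179(8)).
Cycle type of π: 178 + 1; total 2 cycles.
Σ(ℓ_i−1) = 179−2 = 177; sign = (−1)^177 = -1.
Check: (8/179) = -1 by Zolotarev.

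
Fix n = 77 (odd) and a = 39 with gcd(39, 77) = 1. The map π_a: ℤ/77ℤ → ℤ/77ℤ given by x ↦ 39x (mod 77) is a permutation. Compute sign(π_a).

Start at x=2: 2 → 1 → 39 → 58 → 29 → 53 → 65 → … (one orbit).
Cycle lengths of π_39 on ℤ/77ℤ: [30, 30, 10, 3, 3, 1]; 6 cycles in total.
With 6 cycles on 77 points, sign = (−1)^{77−6} = -1.
Via Zolotarev, sign(π_{39}) = (39|77) = -1.

-1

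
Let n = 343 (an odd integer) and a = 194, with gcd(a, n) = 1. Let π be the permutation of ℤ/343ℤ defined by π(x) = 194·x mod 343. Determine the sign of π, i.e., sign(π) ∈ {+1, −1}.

Trace 171: π^k(171) = [171, 246, 47, 200, 41, 65, 262] for k=0..6.
4 cycles of lengths [294, 42, 6, 1].
343 − 4 = 339 transpositions; sign(π) = (−1)^339 = -1.

-1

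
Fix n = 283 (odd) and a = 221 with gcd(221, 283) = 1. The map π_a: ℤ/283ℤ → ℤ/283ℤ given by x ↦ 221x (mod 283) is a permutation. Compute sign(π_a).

-1

Orbit of 106 under x↦221x: [106, 220, 227, 76, 99, 88, 204]… (length divides ord_283(221)).
Decompose π into cycles: lengths [282, 1] (2 cycles, including the fixed point 0).
283 − 2 = 281 transpositions; sign(π) = (−1)^281 = -1.
Zolotarev: (221|283) = -1, matching the cycle-count sign.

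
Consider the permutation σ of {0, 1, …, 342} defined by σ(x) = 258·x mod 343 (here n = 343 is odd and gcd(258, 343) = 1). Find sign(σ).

Start at x=281: 281 → 125 → 8 → 6 → 176 → 132 → 99 → … (one orbit).
10 cycles of lengths [98, 98, 98, 14, 14, 14, 2, 2, 2, 1].
10 cycles on 343: each ℓ→(−1)^(ℓ−1), product (−1)^333 = -1.
Check: (258/343) = -1 by Zolotarev.

-1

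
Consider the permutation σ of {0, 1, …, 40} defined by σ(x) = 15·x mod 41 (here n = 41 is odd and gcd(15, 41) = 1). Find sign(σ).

-1

Start at x=18: 18 → 24 → 32 → 29 → 25 → 6 → 8 → … (one orbit).
2 cycles of lengths [40, 1].
2 cycles on 41: each ℓ→(−1)^(ℓ−1), product (−1)^39 = -1.
Zolotarev: (15|41) = -1, matching the cycle-count sign.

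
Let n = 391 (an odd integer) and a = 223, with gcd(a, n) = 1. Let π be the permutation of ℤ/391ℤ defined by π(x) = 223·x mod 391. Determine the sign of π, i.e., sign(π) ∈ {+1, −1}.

Start at x=98: 98 → 349 → 18 → 104 → 123 → 59 → 254 → … (one orbit).
Cycle type of π: 88×4 + 11×2 + 8×2 + 1; total 9 cycles.
sign(π) = (−1)^{n − #cycles} = (−1)^{391−9} = (−1)^382 = +1.
Via Zolotarev, sign(π_{223}) = (223|391) = +1.

+1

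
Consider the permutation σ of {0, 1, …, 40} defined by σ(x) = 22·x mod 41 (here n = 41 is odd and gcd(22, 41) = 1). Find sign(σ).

Orbit of 10 under x↦22x: [10, 15, 2, 3, 25, 17, 5]… (length divides ord_41(22)).
Cycle type of π: 40 + 1; total 2 cycles.
sign(π) = (−1)^{n − #cycles} = (−1)^{41−2} = (−1)^39 = -1.

-1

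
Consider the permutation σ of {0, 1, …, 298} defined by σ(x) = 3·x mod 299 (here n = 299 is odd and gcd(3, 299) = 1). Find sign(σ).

+1

Orbit of 256 under x↦3x: [256, 170, 211, 35, 105, 16, 48]… (length divides ord_299(3)).
π_3 has 15 disjoint cycles with lengths [33, 33, 33, 33, 33, 33, 33, 33, 11, 11, 3, 3, 3, 3, 1] on {0,…,298}.
Σ(ℓ_i−1) = 299−15 = 284; sign = (−1)^284 = +1.
Check: (3/299) = +1 by Zolotarev.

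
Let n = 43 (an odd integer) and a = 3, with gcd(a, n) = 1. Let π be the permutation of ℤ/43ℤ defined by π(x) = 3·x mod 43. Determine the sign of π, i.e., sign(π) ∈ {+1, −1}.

Trace 39: π^k(39) = [39, 31, 7, 21, 20, 17, 8] for k=0..6.
Cycle lengths of π_3 on ℤ/43ℤ: [42, 1]; 2 cycles in total.
43 − 2 = 41 transpositions; sign(π) = (−1)^41 = -1.

-1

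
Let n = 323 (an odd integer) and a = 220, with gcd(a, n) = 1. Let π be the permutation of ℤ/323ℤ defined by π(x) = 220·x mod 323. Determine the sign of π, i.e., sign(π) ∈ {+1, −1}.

+1

Orbit of 220 under x↦220x: [220, 273, 305, 239, 254, 1]… (length divides ord_323(220)).
Decompose π into cycles: lengths [6, 6, 6, 6, 6, 6, 6, 6, 6, 6, 6, 6, 6, 6, 6, 6, 6, 6, 6, 6, 6, 6, 6, 6, 6, 6, 6, 6, 6, 6, 6, 6, 6, 6, 6, 6, 6, 6, 6, 6, 6, 6, 6, 6, 6, 6, 6, 6, 3, 3, 3, 3, 3, 3, 2, 2, 2, 2, 2, 2, 2, 2, 1] (63 cycles, including the fixed point 0).
sign(π) = (−1)^{n − #cycles} = (−1)^{323−63} = (−1)^260 = +1.
Zolotarev: (220|323) = +1, matching the cycle-count sign.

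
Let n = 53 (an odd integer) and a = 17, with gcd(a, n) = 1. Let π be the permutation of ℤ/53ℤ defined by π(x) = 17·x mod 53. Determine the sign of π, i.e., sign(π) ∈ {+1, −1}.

+1

Trace 47: π^k(47) = [47, 4, 15, 43, 42, 25, 1] for k=0..6.
3 cycles of lengths [26, 26, 1].
n − c = 53 − 3 = 50; sign = (−1)^50 = +1.
Zolotarev: (17|53) = +1, matching the cycle-count sign.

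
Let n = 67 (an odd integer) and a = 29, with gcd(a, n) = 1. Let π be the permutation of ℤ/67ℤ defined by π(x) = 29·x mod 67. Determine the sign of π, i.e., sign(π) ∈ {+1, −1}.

Trace 37: π^k(37) = [37, 1, 29] for k=0..2.
Cycle lengths of π_29 on ℤ/67ℤ: [3, 3, 3, 3, 3, 3, 3, 3, 3, 3, 3, 3, 3, 3, 3, 3, 3, 3, 3, 3, 3, 3, 1]; 23 cycles in total.
n − c = 67 − 23 = 44; sign = (−1)^44 = +1.
(29|67)_J = +1 (Zolotarev's lemma cross-check).

+1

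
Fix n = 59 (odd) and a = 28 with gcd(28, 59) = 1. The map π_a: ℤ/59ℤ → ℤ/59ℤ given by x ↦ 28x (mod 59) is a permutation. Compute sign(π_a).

+1

Trace 3: π^k(3) = [3, 25, 51, 12, 41, 27, 48] for k=0..6.
π_28 has 3 disjoint cycles with lengths [29, 29, 1] on {0,…,58}.
Σ(ℓ_i−1) = 59−3 = 56; sign = (−1)^56 = +1.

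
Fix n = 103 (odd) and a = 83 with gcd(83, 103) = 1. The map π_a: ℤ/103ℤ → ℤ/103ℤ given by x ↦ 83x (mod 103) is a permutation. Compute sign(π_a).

+1

Start at x=56: 56 → 13 → 49 → 50 → 30 → 18 → 52 → … (one orbit).
π_83 has 3 disjoint cycles with lengths [51, 51, 1] on {0,…,102}.
sign(π) = (−1)^{n − #cycles} = (−1)^{103−3} = (−1)^100 = +1.
The Jacobi symbol (83|103) = +1 (Zolotarev) agrees.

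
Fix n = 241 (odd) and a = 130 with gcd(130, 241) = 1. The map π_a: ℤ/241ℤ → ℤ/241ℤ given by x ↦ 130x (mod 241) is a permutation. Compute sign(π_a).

-1

Trace 126: π^k(126) = [126, 233, 165, 1, 130, 30, 44] for k=0..6.
Cycle lengths of π_130 on ℤ/241ℤ: [16, 16, 16, 16, 16, 16, 16, 16, 16, 16, 16, 16, 16, 16, 16, 1]; 16 cycles in total.
n − c = 241 − 16 = 225; sign = (−1)^225 = -1.
Zolotarev: (130|241) = -1, matching the cycle-count sign.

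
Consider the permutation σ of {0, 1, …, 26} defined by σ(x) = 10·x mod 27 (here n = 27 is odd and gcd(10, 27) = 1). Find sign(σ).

Trace 10: π^k(10) = [10, 19, 1] for k=0..2.
Cycle lengths of π_10 on ℤ/27ℤ: [3, 3, 3, 3, 3, 3, 1, 1, 1, 1, 1, 1, 1, 1, 1]; 15 cycles in total.
sign(π) = (−1)^{n − #cycles} = (−1)^{27−15} = (−1)^12 = +1.
Check: (10/27) = +1 by Zolotarev.

+1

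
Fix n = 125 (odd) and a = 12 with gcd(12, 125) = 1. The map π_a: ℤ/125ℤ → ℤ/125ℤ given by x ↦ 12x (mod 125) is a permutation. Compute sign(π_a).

Start at x=52: 52 → 124 → 113 → 106 → 22 → 14 → 43 → … (one orbit).
Cycle type of π: 100 + 20 + 4 + 1; total 4 cycles.
Σ(ℓ_i−1) = 125−4 = 121; sign = (−1)^121 = -1.
Check: (12/125) = -1 by Zolotarev.

-1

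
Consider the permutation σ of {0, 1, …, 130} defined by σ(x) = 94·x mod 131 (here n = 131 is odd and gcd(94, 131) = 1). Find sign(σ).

+1

Start at x=45: 45 → 38 → 35 → 15 → 100 → 99 → 5 → … (one orbit).
The orbit structure of x ↦ 94x mod 131: 3 orbits of sizes [65, 65, 1].
Σ(ℓ_i−1) = 131−3 = 128; sign = (−1)^128 = +1.
Check: (94/131) = +1 by Zolotarev.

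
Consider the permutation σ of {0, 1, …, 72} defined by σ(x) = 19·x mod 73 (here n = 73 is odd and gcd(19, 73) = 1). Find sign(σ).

Orbit of 48 under x↦19x: [48, 36, 27, 2, 38, 65, 67]… (length divides ord_73(19)).
π_19 has 3 disjoint cycles with lengths [36, 36, 1] on {0,…,72}.
3 cycles on 73: each ℓ→(−1)^(ℓ−1), product (−1)^70 = +1.
Via Zolotarev, sign(π_{19}) = (19|73) = +1.

+1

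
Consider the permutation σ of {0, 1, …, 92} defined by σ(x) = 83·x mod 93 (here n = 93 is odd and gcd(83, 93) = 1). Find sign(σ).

Trace 26: π^k(26) = [26, 19, 89, 40, 65, 1, 83] for k=0..6.
Decompose π into cycles: lengths [30, 30, 30, 2, 1] (5 cycles, including the fixed point 0).
With 5 cycles on 93 points, sign = (−1)^{93−5} = +1.

+1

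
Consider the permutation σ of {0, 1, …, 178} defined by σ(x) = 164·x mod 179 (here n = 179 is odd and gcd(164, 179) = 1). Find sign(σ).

-1

Start at x=173: 173 → 90 → 82 → 23 → 13 → 163 → 61 → … (one orbit).
Cycle lengths of π_164 on ℤ/179ℤ: [178, 1]; 2 cycles in total.
n − c = 179 − 2 = 177; sign = (−1)^177 = -1.
Check: (164/179) = -1 by Zolotarev.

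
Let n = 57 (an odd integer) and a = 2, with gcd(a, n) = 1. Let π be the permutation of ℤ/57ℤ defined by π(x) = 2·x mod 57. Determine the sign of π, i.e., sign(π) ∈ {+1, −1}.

Trace 14: π^k(14) = [14, 28, 56, 55, 53, 49, 41] for k=0..6.
Decompose π into cycles: lengths [18, 18, 18, 2, 1] (5 cycles, including the fixed point 0).
sign(π) = (−1)^{n − #cycles} = (−1)^{57−5} = (−1)^52 = +1.
Via Zolotarev, sign(π_{2}) = (2|57) = +1.

+1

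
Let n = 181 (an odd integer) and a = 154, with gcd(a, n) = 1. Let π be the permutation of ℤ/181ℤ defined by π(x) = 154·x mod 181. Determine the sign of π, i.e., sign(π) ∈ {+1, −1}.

+1

Trace 36: π^k(36) = [36, 114, 180, 27, 176, 135, 156] for k=0..6.
The orbit structure of x ↦ 154x mod 181: 7 orbits of sizes [30, 30, 30, 30, 30, 30, 1].
Σ(ℓ_i−1) = 181−7 = 174; sign = (−1)^174 = +1.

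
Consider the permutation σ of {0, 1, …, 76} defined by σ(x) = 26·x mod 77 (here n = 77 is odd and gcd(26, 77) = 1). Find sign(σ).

Orbit of 3 under x↦26x: [3, 1, 26, 60, 20, 58, 45]… (length divides ord_77(26)).
Cycle type of π: 30×2 + 6 + 5×2 + 1; total 6 cycles.
6 cycles on 77: each ℓ→(−1)^(ℓ−1), product (−1)^71 = -1.
Zolotarev: (26|77) = -1, matching the cycle-count sign.

-1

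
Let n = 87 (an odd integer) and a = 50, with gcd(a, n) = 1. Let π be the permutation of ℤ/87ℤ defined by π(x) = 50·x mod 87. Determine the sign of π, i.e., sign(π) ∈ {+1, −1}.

Orbit of 28 under x↦50x: [28, 8, 52, 77, 22, 56, 16]… (length divides ord_87(50)).
5 cycles of lengths [28, 28, 28, 2, 1].
5 cycles on 87: each ℓ→(−1)^(ℓ−1), product (−1)^82 = +1.
Via Zolotarev, sign(π_{50}) = (50|87) = +1.

+1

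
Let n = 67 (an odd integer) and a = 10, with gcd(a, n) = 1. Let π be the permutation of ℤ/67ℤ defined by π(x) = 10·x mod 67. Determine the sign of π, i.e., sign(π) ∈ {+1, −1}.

Start at x=55: 55 → 14 → 6 → 60 → 64 → 37 → 35 → … (one orbit).
The orbit structure of x ↦ 10x mod 67: 3 orbits of sizes [33, 33, 1].
With 3 cycles on 67 points, sign = (−1)^{67−3} = +1.
Via Zolotarev, sign(π_{10}) = (10|67) = +1.

+1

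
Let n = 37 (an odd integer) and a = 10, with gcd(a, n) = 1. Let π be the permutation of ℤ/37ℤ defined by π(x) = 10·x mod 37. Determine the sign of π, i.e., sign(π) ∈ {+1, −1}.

Start at x=1: 1 → 10 → 26 → 1 (one orbit).
Decompose π into cycles: lengths [3, 3, 3, 3, 3, 3, 3, 3, 3, 3, 3, 3, 1] (13 cycles, including the fixed point 0).
37 − 13 = 24 transpositions; sign(π) = (−1)^24 = +1.
The Jacobi symbol (10|37) = +1 (Zolotarev) agrees.

+1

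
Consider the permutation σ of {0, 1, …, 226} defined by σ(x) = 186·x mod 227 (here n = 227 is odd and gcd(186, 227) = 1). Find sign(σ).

Start at x=122: 122 → 219 → 101 → 172 → 212 → 161 → 209 → … (one orbit).
Cycle type of π: 113×2 + 1; total 3 cycles.
3 cycles on 227: each ℓ→(−1)^(ℓ−1), product (−1)^224 = +1.

+1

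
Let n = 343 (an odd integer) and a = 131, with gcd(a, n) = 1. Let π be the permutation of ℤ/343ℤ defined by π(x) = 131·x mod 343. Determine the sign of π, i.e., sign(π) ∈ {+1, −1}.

-1

Start at x=50: 50 → 33 → 207 → 20 → 219 → 220 → 8 → … (one orbit).
Cycle lengths of π_131 on ℤ/343ℤ: [294, 42, 6, 1]; 4 cycles in total.
Σ(ℓ_i−1) = 343−4 = 339; sign = (−1)^339 = -1.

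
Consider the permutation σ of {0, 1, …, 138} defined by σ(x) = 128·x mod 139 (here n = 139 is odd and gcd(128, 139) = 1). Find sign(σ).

-1

Trace 104: π^k(104) = [104, 107, 74, 20, 58, 57, 68] for k=0..6.
Cycle type of π: 138 + 1; total 2 cycles.
With 2 cycles on 139 points, sign = (−1)^{139−2} = -1.
Via Zolotarev, sign(π_{128}) = (128|139) = -1.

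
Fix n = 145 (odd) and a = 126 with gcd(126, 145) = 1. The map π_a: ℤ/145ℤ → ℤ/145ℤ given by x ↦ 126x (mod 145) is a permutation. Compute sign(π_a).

-1

Orbit of 11 under x↦126x: [11, 81, 56, 96, 61, 1, 126]… (length divides ord_145(126)).
10 cycles of lengths [28, 28, 28, 28, 28, 1, 1, 1, 1, 1].
n − c = 145 − 10 = 135; sign = (−1)^135 = -1.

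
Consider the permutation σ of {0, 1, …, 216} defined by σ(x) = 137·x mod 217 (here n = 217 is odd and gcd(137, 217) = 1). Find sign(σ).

-1

Start at x=121: 121 → 85 → 144 → 198 → 1 → 137 → 107 → … (one orbit).
Decompose π into cycles: lengths [30, 30, 30, 30, 30, 30, 30, 3, 3, 1] (10 cycles, including the fixed point 0).
With 10 cycles on 217 points, sign = (−1)^{217−10} = -1.
(137|217)_J = -1 (Zolotarev's lemma cross-check).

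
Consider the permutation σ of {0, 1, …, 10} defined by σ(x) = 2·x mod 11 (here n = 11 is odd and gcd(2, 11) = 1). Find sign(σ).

Orbit of 3 under x↦2x: [3, 6, 1, 2, 4, 8, 5]… (length divides ord_11(2)).
The orbit structure of x ↦ 2x mod 11: 2 orbits of sizes [10, 1].
sign(π) = (−1)^{n − #cycles} = (−1)^{11−2} = (−1)^9 = -1.
The Jacobi symbol (2|11) = -1 (Zolotarev) agrees.

-1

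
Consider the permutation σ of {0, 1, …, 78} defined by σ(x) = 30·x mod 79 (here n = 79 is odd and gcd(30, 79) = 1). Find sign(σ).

-1

Start at x=63: 63 → 73 → 57 → 51 → 29 → 1 → 30 → … (one orbit).
Decompose π into cycles: lengths [78, 1] (2 cycles, including the fixed point 0).
n − c = 79 − 2 = 77; sign = (−1)^77 = -1.
Zolotarev: (30|79) = -1, matching the cycle-count sign.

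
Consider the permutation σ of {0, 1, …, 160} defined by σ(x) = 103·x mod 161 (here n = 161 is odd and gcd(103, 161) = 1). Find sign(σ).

+1

Trace 116: π^k(116) = [116, 34, 121, 66, 36, 5, 32] for k=0..6.
Cycle type of π: 66×2 + 22 + 6 + 1; total 5 cycles.
With 5 cycles on 161 points, sign = (−1)^{161−5} = +1.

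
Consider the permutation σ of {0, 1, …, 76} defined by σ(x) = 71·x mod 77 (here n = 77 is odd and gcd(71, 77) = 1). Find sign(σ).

Start at x=64: 64 → 1 → 71 → 36 → 15 → 64 (one orbit).
Cycle type of π: 5×14 + 1×7; total 21 cycles.
n − c = 77 − 21 = 56; sign = (−1)^56 = +1.

+1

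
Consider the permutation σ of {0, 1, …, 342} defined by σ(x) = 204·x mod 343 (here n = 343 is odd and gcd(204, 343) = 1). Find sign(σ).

Start at x=302: 302 → 211 → 169 → 176 → 232 → 337 → 148 → … (one orbit).
Cycle type of π: 49×6 + 7×6 + 1×7; total 19 cycles.
n − c = 343 − 19 = 324; sign = (−1)^324 = +1.

+1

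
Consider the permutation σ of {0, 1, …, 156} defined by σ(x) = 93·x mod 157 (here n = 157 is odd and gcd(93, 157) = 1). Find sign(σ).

Start at x=1: 1 → 93 → 14 → 46 → 39 → 16 → 75 → … (one orbit).
Cycle lengths of π_93 on ℤ/157ℤ: [13, 13, 13, 13, 13, 13, 13, 13, 13, 13, 13, 13, 1]; 13 cycles in total.
Σ(ℓ_i−1) = 157−13 = 144; sign = (−1)^144 = +1.
Zolotarev: (93|157) = +1, matching the cycle-count sign.

+1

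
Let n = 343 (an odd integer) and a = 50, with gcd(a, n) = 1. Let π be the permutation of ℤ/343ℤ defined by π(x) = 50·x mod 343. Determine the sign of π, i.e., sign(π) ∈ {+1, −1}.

Orbit of 1 under x↦50x: [1, 50, 99, 148, 197, 246, 295]… (length divides ord_343(50)).
π_50 has 91 disjoint cycles with lengths [7, 7, 7, 7, 7, 7, 7, 7, 7, 7, 7, 7, 7, 7, 7, 7, 7, 7, 7, 7, 7, 7, 7, 7, 7, 7, 7, 7, 7, 7, 7, 7, 7, 7, 7, 7, 7, 7, 7, 7, 7, 7, 1, 1, 1, 1, 1, 1, 1, 1, 1, 1, 1, 1, 1, 1, 1, 1, 1, 1, 1, 1, 1, 1, 1, 1, 1, 1, 1, 1, 1, 1, 1, 1, 1, 1, 1, 1, 1, 1, 1, 1, 1, 1, 1, 1, 1, 1, 1, 1, 1] on {0,…,342}.
343 − 91 = 252 transpositions; sign(π) = (−1)^252 = +1.
Via Zolotarev, sign(π_{50}) = (50|343) = +1.

+1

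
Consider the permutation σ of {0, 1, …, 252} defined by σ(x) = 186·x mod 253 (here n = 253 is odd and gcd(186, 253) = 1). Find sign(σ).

Start at x=219: 219 → 1 → 186 → 188 → 54 → 177 → 32 → … (one orbit).
Decompose π into cycles: lengths [22, 22, 22, 22, 22, 22, 22, 22, 22, 22, 11, 11, 2, 2, 2, 2, 2, 1] (18 cycles, including the fixed point 0).
n − c = 253 − 18 = 235; sign = (−1)^235 = -1.

-1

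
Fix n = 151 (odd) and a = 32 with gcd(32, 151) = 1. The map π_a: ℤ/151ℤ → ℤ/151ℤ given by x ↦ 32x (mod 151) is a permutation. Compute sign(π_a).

+1

Trace 32: π^k(32) = [32, 118, 1] for k=0..2.
Cycle type of π: 3×50 + 1; total 51 cycles.
51 cycles on 151: each ℓ→(−1)^(ℓ−1), product (−1)^100 = +1.
(32|151)_J = +1 (Zolotarev's lemma cross-check).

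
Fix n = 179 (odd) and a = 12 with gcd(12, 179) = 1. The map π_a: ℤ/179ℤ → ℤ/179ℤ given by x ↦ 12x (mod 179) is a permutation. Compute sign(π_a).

Start at x=74: 74 → 172 → 95 → 66 → 76 → 17 → 25 → … (one orbit).
π_12 has 3 disjoint cycles with lengths [89, 89, 1] on {0,…,178}.
Σ(ℓ_i−1) = 179−3 = 176; sign = (−1)^176 = +1.
Check: (12/179) = +1 by Zolotarev.

+1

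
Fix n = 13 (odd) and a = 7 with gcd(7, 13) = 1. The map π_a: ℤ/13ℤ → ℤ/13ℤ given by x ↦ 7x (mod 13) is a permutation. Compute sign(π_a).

Orbit of 8 under x↦7x: [8, 4, 2, 1, 7, 10, 5]… (length divides ord_13(7)).
The orbit structure of x ↦ 7x mod 13: 2 orbits of sizes [12, 1].
With 2 cycles on 13 points, sign = (−1)^{13−2} = -1.

-1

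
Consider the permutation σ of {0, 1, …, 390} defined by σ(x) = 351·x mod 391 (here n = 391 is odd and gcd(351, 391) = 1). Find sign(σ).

-1

Orbit of 96 under x↦351x: [96, 70, 328, 174, 78, 8, 71]… (length divides ord_391(351)).
Cycle lengths of π_351 on ℤ/391ℤ: [176, 176, 16, 11, 11, 1]; 6 cycles in total.
n − c = 391 − 6 = 385; sign = (−1)^385 = -1.
Via Zolotarev, sign(π_{351}) = (351|391) = -1.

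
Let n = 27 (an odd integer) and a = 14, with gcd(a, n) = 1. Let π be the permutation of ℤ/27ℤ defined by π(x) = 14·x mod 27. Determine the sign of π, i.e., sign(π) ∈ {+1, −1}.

-1

Orbit of 1 under x↦14x: [1, 14, 7, 17, 22, 11, 19]… (length divides ord_27(14)).
The orbit structure of x ↦ 14x mod 27: 4 orbits of sizes [18, 6, 2, 1].
sign(π) = (−1)^{n − #cycles} = (−1)^{27−4} = (−1)^23 = -1.
Zolotarev: (14|27) = -1, matching the cycle-count sign.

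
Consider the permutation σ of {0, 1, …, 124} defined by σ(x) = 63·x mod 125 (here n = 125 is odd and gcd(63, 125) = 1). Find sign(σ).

-1

Orbit of 77 under x↦63x: [77, 101, 113, 119, 122, 61, 93]… (length divides ord_125(63)).
Cycle type of π: 100 + 20 + 4 + 1; total 4 cycles.
Σ(ℓ_i−1) = 125−4 = 121; sign = (−1)^121 = -1.
Check: (63/125) = -1 by Zolotarev.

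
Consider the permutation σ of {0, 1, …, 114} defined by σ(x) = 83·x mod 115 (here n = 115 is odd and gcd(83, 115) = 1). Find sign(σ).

+1

Start at x=68: 68 → 9 → 57 → 16 → 63 → 54 → 112 → … (one orbit).
Decompose π into cycles: lengths [44, 44, 22, 4, 1] (5 cycles, including the fixed point 0).
n − c = 115 − 5 = 110; sign = (−1)^110 = +1.
Check: (83/115) = +1 by Zolotarev.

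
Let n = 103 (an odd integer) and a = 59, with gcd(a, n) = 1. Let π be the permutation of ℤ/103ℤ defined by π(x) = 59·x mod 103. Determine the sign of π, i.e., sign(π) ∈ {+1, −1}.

+1

Orbit of 19 under x↦59x: [19, 91, 13, 46, 36, 64, 68]… (length divides ord_103(59)).
Cycle type of π: 51×2 + 1; total 3 cycles.
3 cycles on 103: each ℓ→(−1)^(ℓ−1), product (−1)^100 = +1.
Via Zolotarev, sign(π_{59}) = (59|103) = +1.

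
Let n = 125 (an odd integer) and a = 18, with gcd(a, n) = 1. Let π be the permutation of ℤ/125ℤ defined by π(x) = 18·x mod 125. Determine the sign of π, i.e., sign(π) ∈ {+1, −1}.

-1

Start at x=7: 7 → 1 → 18 → 74 → 82 → 101 → 68 → … (one orbit).
12 cycles of lengths [20, 20, 20, 20, 20, 4, 4, 4, 4, 4, 4, 1].
12 cycles on 125: each ℓ→(−1)^(ℓ−1), product (−1)^113 = -1.
Zolotarev: (18|125) = -1, matching the cycle-count sign.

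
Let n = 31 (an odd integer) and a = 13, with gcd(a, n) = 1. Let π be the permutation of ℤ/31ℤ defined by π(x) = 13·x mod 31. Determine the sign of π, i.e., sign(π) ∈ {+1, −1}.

-1

Orbit of 13 under x↦13x: [13, 14, 27, 10, 6, 16, 22]… (length divides ord_31(13)).
Cycle lengths of π_13 on ℤ/31ℤ: [30, 1]; 2 cycles in total.
sign(π) = (−1)^{n − #cycles} = (−1)^{31−2} = (−1)^29 = -1.
Check: (13/31) = -1 by Zolotarev.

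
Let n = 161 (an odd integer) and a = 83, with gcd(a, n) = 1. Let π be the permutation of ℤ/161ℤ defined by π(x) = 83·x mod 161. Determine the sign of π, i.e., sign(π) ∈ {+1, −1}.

+1

Trace 34: π^k(34) = [34, 85, 132, 8, 20, 50, 125] for k=0..6.
Cycle type of π: 22×7 + 2×3 + 1; total 11 cycles.
n − c = 161 − 11 = 150; sign = (−1)^150 = +1.
(83|161)_J = +1 (Zolotarev's lemma cross-check).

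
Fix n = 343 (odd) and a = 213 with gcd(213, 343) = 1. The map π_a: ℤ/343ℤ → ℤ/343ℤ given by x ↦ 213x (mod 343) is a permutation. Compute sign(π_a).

-1

Trace 5: π^k(5) = [5, 36, 122, 261, 27, 263, 110] for k=0..6.
4 cycles of lengths [294, 42, 6, 1].
sign(π) = (−1)^{n − #cycles} = (−1)^{343−4} = (−1)^339 = -1.
Check: (213/343) = -1 by Zolotarev.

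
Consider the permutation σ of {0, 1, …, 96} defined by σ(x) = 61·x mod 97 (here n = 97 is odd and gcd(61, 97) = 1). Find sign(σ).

Orbit of 35 under x↦61x: [35, 1, 61]… (length divides ord_97(61)).
π_61 has 33 disjoint cycles with lengths [3, 3, 3, 3, 3, 3, 3, 3, 3, 3, 3, 3, 3, 3, 3, 3, 3, 3, 3, 3, 3, 3, 3, 3, 3, 3, 3, 3, 3, 3, 3, 3, 1] on {0,…,96}.
33 cycles on 97: each ℓ→(−1)^(ℓ−1), product (−1)^64 = +1.
(61|97)_J = +1 (Zolotarev's lemma cross-check).

+1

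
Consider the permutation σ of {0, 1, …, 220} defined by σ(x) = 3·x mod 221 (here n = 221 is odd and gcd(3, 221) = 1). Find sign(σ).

Start at x=16: 16 → 48 → 144 → 211 → 191 → 131 → 172 → … (one orbit).
Cycle type of π: 48×4 + 16 + 3×4 + 1; total 10 cycles.
221 − 10 = 211 transpositions; sign(π) = (−1)^211 = -1.

-1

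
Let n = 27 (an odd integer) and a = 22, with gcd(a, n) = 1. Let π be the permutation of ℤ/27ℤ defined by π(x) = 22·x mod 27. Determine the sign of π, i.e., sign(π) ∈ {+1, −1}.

+1

Trace 19: π^k(19) = [19, 13, 16, 1, 22, 25, 10] for k=0..6.
The orbit structure of x ↦ 22x mod 27: 7 orbits of sizes [9, 9, 3, 3, 1, 1, 1].
27 − 7 = 20 transpositions; sign(π) = (−1)^20 = +1.
The Jacobi symbol (22|27) = +1 (Zolotarev) agrees.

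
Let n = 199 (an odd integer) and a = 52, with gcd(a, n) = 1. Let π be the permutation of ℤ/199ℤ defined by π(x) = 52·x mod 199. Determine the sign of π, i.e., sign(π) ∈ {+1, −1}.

+1

Start at x=111: 111 → 1 → 52 → 117 → 114 → 157 → 5 → … (one orbit).
The orbit structure of x ↦ 52x mod 199: 7 orbits of sizes [33, 33, 33, 33, 33, 33, 1].
7 cycles on 199: each ℓ→(−1)^(ℓ−1), product (−1)^192 = +1.
Via Zolotarev, sign(π_{52}) = (52|199) = +1.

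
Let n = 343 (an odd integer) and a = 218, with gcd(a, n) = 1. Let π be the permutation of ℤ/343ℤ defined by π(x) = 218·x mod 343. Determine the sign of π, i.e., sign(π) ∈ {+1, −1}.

+1

Start at x=64: 64 → 232 → 155 → 176 → 295 → 169 → 141 → … (one orbit).
π_218 has 19 disjoint cycles with lengths [49, 49, 49, 49, 49, 49, 7, 7, 7, 7, 7, 7, 1, 1, 1, 1, 1, 1, 1] on {0,…,342}.
343 − 19 = 324 transpositions; sign(π) = (−1)^324 = +1.
The Jacobi symbol (218|343) = +1 (Zolotarev) agrees.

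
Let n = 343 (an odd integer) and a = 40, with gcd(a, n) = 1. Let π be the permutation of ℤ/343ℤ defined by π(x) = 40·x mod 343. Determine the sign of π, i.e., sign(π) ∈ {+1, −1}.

-1

Trace 144: π^k(144) = [144, 272, 247, 276, 64, 159, 186] for k=0..6.
4 cycles of lengths [294, 42, 6, 1].
Σ(ℓ_i−1) = 343−4 = 339; sign = (−1)^339 = -1.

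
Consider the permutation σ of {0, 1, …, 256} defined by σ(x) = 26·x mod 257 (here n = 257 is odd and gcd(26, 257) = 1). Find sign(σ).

+1

Orbit of 153 under x↦26x: [153, 123, 114, 137, 221, 92, 79]… (length divides ord_257(26)).
Cycle lengths of π_26 on ℤ/257ℤ: [128, 128, 1]; 3 cycles in total.
n − c = 257 − 3 = 254; sign = (−1)^254 = +1.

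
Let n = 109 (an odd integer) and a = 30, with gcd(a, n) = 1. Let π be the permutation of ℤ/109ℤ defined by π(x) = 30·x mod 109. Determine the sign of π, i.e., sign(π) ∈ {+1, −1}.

-1

Orbit of 92 under x↦30x: [92, 35, 69, 108, 79, 81, 32]… (length divides ord_109(30)).
Decompose π into cycles: lengths [108, 1] (2 cycles, including the fixed point 0).
With 2 cycles on 109 points, sign = (−1)^{109−2} = -1.
Check: (30/109) = -1 by Zolotarev.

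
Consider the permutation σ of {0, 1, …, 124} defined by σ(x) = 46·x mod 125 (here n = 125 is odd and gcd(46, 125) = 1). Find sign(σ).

+1

Start at x=11: 11 → 6 → 26 → 71 → 16 → 111 → 106 → … (one orbit).
The orbit structure of x ↦ 46x mod 125: 13 orbits of sizes [25, 25, 25, 25, 5, 5, 5, 5, 1, 1, 1, 1, 1].
sign(π) = (−1)^{n − #cycles} = (−1)^{125−13} = (−1)^112 = +1.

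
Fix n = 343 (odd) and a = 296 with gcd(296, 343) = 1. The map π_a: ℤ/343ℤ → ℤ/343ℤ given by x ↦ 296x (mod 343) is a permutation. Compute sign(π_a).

+1

Trace 123: π^k(123) = [123, 50, 51, 4, 155, 261, 81] for k=0..6.
7 cycles of lengths [147, 147, 21, 21, 3, 3, 1].
Σ(ℓ_i−1) = 343−7 = 336; sign = (−1)^336 = +1.
The Jacobi symbol (296|343) = +1 (Zolotarev) agrees.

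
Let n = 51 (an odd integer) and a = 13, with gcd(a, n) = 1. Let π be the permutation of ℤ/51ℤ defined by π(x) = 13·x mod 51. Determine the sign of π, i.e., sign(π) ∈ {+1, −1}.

Start at x=4: 4 → 1 → 13 → 16 → 4 (one orbit).
Cycle lengths of π_13 on ℤ/51ℤ: [4, 4, 4, 4, 4, 4, 4, 4, 4, 4, 4, 4, 1, 1, 1]; 15 cycles in total.
51 − 15 = 36 transpositions; sign(π) = (−1)^36 = +1.
(13|51)_J = +1 (Zolotarev's lemma cross-check).

+1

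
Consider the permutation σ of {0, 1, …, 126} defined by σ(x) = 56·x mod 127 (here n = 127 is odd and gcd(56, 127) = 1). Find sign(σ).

Trace 6: π^k(6) = [6, 82, 20, 104, 109, 8, 67] for k=0..6.
Decompose π into cycles: lengths [126, 1] (2 cycles, including the fixed point 0).
127 − 2 = 125 transpositions; sign(π) = (−1)^125 = -1.
Check: (56/127) = -1 by Zolotarev.

-1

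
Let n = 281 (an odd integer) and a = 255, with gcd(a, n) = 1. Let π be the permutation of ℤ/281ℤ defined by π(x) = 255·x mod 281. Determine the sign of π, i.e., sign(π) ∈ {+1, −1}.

Orbit of 255 under x↦255x: [255, 114, 127, 70, 147, 112, 179]… (length divides ord_281(255)).
Cycle lengths of π_255 on ℤ/281ℤ: [280, 1]; 2 cycles in total.
n − c = 281 − 2 = 279; sign = (−1)^279 = -1.
Zolotarev: (255|281) = -1, matching the cycle-count sign.

-1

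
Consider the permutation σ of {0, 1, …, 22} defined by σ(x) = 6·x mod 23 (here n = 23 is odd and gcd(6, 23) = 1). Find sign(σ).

+1

Orbit of 3 under x↦6x: [3, 18, 16, 4, 1, 6, 13]… (length divides ord_23(6)).
Decompose π into cycles: lengths [11, 11, 1] (3 cycles, including the fixed point 0).
sign(π) = (−1)^{n − #cycles} = (−1)^{23−3} = (−1)^20 = +1.
Via Zolotarev, sign(π_{6}) = (6|23) = +1.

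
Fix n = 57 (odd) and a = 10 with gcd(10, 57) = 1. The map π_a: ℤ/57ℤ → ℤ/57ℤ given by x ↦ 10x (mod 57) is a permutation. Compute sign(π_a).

-1

Orbit of 52 under x↦10x: [52, 7, 13, 16, 46, 4, 40]… (length divides ord_57(10)).
π_10 has 6 disjoint cycles with lengths [18, 18, 18, 1, 1, 1] on {0,…,56}.
Σ(ℓ_i−1) = 57−6 = 51; sign = (−1)^51 = -1.
The Jacobi symbol (10|57) = -1 (Zolotarev) agrees.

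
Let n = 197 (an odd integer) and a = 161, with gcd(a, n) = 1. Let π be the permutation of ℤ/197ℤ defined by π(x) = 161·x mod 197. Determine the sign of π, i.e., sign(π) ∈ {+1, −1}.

Orbit of 33 under x↦161x: [33, 191, 19, 104, 196, 36, 83]… (length divides ord_197(161)).
Cycle type of π: 14×14 + 1; total 15 cycles.
197 − 15 = 182 transpositions; sign(π) = (−1)^182 = +1.

+1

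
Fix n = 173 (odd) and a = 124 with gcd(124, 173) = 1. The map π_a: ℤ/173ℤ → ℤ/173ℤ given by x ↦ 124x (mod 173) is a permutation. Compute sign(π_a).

Start at x=117: 117 → 149 → 138 → 158 → 43 → 142 → 135 → … (one orbit).
The orbit structure of x ↦ 124x mod 173: 5 orbits of sizes [43, 43, 43, 43, 1].
With 5 cycles on 173 points, sign = (−1)^{173−5} = +1.
The Jacobi symbol (124|173) = +1 (Zolotarev) agrees.

+1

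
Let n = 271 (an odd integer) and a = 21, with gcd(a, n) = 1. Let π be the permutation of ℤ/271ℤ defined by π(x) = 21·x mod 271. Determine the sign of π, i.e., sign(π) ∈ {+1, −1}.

-1

Trace 266: π^k(266) = [266, 166, 234, 36, 214, 158, 66] for k=0..6.
The orbit structure of x ↦ 21x mod 271: 2 orbits of sizes [270, 1].
sign(π) = (−1)^{n − #cycles} = (−1)^{271−2} = (−1)^269 = -1.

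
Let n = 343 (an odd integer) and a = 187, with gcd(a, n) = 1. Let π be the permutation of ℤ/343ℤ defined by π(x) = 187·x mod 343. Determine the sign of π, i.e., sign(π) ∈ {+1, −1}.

-1

Start at x=281: 281 → 68 → 25 → 216 → 261 → 101 → 22 → … (one orbit).
π_187 has 4 disjoint cycles with lengths [294, 42, 6, 1] on {0,…,342}.
sign(π) = (−1)^{n − #cycles} = (−1)^{343−4} = (−1)^339 = -1.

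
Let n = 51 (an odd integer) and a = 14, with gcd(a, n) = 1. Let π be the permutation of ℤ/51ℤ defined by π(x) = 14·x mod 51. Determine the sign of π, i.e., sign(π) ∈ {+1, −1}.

+1

Trace 4: π^k(4) = [4, 5, 19, 11, 1, 14, 43] for k=0..6.
5 cycles of lengths [16, 16, 16, 2, 1].
51 − 5 = 46 transpositions; sign(π) = (−1)^46 = +1.
(14|51)_J = +1 (Zolotarev's lemma cross-check).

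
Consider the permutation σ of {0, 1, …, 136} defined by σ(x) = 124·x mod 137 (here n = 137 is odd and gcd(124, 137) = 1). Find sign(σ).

-1

Trace 113: π^k(113) = [113, 38, 54, 120, 84, 4, 85] for k=0..6.
Cycle type of π: 136 + 1; total 2 cycles.
Σ(ℓ_i−1) = 137−2 = 135; sign = (−1)^135 = -1.
Zolotarev: (124|137) = -1, matching the cycle-count sign.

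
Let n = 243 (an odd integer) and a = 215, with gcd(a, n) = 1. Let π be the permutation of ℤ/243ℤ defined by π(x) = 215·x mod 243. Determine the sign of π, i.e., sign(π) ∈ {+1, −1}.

-1

Trace 242: π^k(242) = [242, 28, 188, 82, 134, 136, 80] for k=0..6.
Cycle lengths of π_215 on ℤ/243ℤ: [18, 18, 18, 18, 18, 18, 18, 18, 18, 6, 6, 6, 6, 6, 6, 6, 6, 6, 2, 2, 2, 2, 2, 2, 2, 2, 2, 2, 2, 2, 2, 1]; 32 cycles in total.
32 cycles on 243: each ℓ→(−1)^(ℓ−1), product (−1)^211 = -1.
The Jacobi symbol (215|243) = -1 (Zolotarev) agrees.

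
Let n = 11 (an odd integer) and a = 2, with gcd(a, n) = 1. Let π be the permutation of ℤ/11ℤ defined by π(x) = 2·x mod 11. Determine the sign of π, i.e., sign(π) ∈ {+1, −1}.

-1

Start at x=4: 4 → 8 → 5 → 10 → 9 → 7 → 3 → … (one orbit).
π_2 has 2 disjoint cycles with lengths [10, 1] on {0,…,10}.
Σ(ℓ_i−1) = 11−2 = 9; sign = (−1)^9 = -1.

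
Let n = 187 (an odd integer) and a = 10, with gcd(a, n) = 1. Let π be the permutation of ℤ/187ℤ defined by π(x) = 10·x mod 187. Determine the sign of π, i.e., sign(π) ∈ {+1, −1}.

Trace 142: π^k(142) = [142, 111, 175, 67, 109, 155, 54] for k=0..6.
Cycle lengths of π_10 on ℤ/187ℤ: [16, 16, 16, 16, 16, 16, 16, 16, 16, 16, 16, 2, 2, 2, 2, 2, 1]; 17 cycles in total.
187 − 17 = 170 transpositions; sign(π) = (−1)^170 = +1.

+1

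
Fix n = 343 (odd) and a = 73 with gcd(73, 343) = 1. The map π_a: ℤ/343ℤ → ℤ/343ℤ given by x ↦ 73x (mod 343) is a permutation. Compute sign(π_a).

-1

Start at x=136: 136 → 324 → 328 → 277 → 327 → 204 → 143 → … (one orbit).
The orbit structure of x ↦ 73x mod 343: 4 orbits of sizes [294, 42, 6, 1].
With 4 cycles on 343 points, sign = (−1)^{343−4} = -1.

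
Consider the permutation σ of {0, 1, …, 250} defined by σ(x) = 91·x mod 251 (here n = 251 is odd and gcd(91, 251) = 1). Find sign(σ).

+1

Orbit of 51 under x↦91x: [51, 123, 149, 5, 204, 241, 94]… (length divides ord_251(91)).
Cycle type of π: 25×10 + 1; total 11 cycles.
sign(π) = (−1)^{n − #cycles} = (−1)^{251−11} = (−1)^240 = +1.
The Jacobi symbol (91|251) = +1 (Zolotarev) agrees.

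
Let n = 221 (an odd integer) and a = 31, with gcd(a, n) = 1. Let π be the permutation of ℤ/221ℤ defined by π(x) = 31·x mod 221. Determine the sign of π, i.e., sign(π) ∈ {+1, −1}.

+1

Orbit of 1 under x↦31x: [1, 31, 77, 177, 183, 148, 168]… (length divides ord_221(31)).
Decompose π into cycles: lengths [16, 16, 16, 16, 16, 16, 16, 16, 16, 16, 16, 16, 16, 4, 4, 4, 1] (17 cycles, including the fixed point 0).
n − c = 221 − 17 = 204; sign = (−1)^204 = +1.
Via Zolotarev, sign(π_{31}) = (31|221) = +1.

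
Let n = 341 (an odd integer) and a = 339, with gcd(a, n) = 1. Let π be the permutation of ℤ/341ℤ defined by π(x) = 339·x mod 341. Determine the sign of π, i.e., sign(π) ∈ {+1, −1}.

-1

Orbit of 213 under x↦339x: [213, 256, 170, 1, 339, 4, 333]… (length divides ord_341(339)).
Cycle type of π: 10×33 + 5×2 + 1; total 36 cycles.
341 − 36 = 305 transpositions; sign(π) = (−1)^305 = -1.
(339|341)_J = -1 (Zolotarev's lemma cross-check).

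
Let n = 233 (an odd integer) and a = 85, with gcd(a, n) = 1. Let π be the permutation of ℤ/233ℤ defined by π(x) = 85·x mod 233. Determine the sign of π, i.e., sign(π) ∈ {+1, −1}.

+1

Orbit of 85 under x↦85x: [85, 2, 170, 4, 107, 8, 214]… (length divides ord_233(85)).
Cycle type of π: 58×4 + 1; total 5 cycles.
sign(π) = (−1)^{n − #cycles} = (−1)^{233−5} = (−1)^228 = +1.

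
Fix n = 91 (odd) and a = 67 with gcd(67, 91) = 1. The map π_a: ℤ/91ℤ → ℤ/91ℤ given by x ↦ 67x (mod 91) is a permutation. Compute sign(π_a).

-1

Orbit of 30 under x↦67x: [30, 8, 81, 58, 64, 11, 9]… (length divides ord_91(67)).
The orbit structure of x ↦ 67x mod 91: 10 orbits of sizes [12, 12, 12, 12, 12, 12, 12, 3, 3, 1].
Σ(ℓ_i−1) = 91−10 = 81; sign = (−1)^81 = -1.
Check: (67/91) = -1 by Zolotarev.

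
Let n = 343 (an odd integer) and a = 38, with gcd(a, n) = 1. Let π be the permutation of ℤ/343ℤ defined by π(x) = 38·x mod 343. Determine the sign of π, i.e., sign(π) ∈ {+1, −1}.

Start at x=138: 138 → 99 → 332 → 268 → 237 → 88 → 257 → … (one orbit).
Decompose π into cycles: lengths [294, 42, 6, 1] (4 cycles, including the fixed point 0).
n − c = 343 − 4 = 339; sign = (−1)^339 = -1.
(38|343)_J = -1 (Zolotarev's lemma cross-check).

-1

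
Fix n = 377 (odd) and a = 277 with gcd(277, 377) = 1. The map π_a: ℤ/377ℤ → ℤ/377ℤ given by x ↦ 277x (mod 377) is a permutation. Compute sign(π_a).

Start at x=103: 103 → 256 → 36 → 170 → 342 → 107 → 233 → … (one orbit).
π_277 has 15 disjoint cycles with lengths [42, 42, 42, 42, 42, 42, 42, 42, 7, 7, 7, 7, 6, 6, 1] on {0,…,376}.
sign(π) = (−1)^{n − #cycles} = (−1)^{377−15} = (−1)^362 = +1.
Check: (277/377) = +1 by Zolotarev.

+1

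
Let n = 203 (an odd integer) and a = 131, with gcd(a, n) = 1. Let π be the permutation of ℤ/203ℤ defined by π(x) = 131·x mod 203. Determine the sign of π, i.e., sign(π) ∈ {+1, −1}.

+1

Trace 107: π^k(107) = [107, 10, 92, 75, 81, 55, 100] for k=0..6.
Decompose π into cycles: lengths [84, 84, 28, 6, 1] (5 cycles, including the fixed point 0).
sign(π) = (−1)^{n − #cycles} = (−1)^{203−5} = (−1)^198 = +1.
Check: (131/203) = +1 by Zolotarev.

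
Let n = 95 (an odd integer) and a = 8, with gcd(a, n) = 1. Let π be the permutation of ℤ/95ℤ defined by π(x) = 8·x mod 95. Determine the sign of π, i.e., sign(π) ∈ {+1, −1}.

+1

Start at x=39: 39 → 27 → 26 → 18 → 49 → 12 → 1 → … (one orbit).
Decompose π into cycles: lengths [12, 12, 12, 12, 12, 12, 6, 6, 6, 4, 1] (11 cycles, including the fixed point 0).
With 11 cycles on 95 points, sign = (−1)^{95−11} = +1.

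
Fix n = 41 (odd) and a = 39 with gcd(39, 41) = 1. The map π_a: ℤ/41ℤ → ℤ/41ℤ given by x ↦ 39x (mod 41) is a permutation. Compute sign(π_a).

+1

Orbit of 2 under x↦39x: [2, 37, 8, 25, 32, 18, 5]… (length divides ord_41(39)).
Cycle type of π: 20×2 + 1; total 3 cycles.
41 − 3 = 38 transpositions; sign(π) = (−1)^38 = +1.
Check: (39/41) = +1 by Zolotarev.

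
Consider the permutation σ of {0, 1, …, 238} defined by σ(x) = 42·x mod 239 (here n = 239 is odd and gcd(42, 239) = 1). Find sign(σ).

Orbit of 44 under x↦42x: [44, 175, 180, 151, 128, 118, 176]… (length divides ord_239(42)).
The orbit structure of x ↦ 42x mod 239: 2 orbits of sizes [238, 1].
With 2 cycles on 239 points, sign = (−1)^{239−2} = -1.
Via Zolotarev, sign(π_{42}) = (42|239) = -1.

-1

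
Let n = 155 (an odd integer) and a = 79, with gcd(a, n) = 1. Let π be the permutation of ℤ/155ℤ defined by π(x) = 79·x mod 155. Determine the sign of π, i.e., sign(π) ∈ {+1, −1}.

-1

Orbit of 79 under x↦79x: [79, 41, 139, 131, 119, 101, 74]… (length divides ord_155(79)).
The orbit structure of x ↦ 79x mod 155: 8 orbits of sizes [30, 30, 30, 30, 30, 2, 2, 1].
With 8 cycles on 155 points, sign = (−1)^{155−8} = -1.
Check: (79/155) = -1 by Zolotarev.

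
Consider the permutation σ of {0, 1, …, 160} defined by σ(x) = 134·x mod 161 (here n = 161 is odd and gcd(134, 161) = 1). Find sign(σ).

Orbit of 113 under x↦134x: [113, 8, 106, 36, 155, 1, 134]… (length divides ord_161(134)).
Decompose π into cycles: lengths [22, 22, 22, 22, 22, 22, 22, 1, 1, 1, 1, 1, 1, 1] (14 cycles, including the fixed point 0).
n − c = 161 − 14 = 147; sign = (−1)^147 = -1.
Check: (134/161) = -1 by Zolotarev.

-1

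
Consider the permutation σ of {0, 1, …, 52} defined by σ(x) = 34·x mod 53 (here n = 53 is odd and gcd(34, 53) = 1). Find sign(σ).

-1

Orbit of 12 under x↦34x: [12, 37, 39, 1, 34, 43, 31]… (length divides ord_53(34)).
π_34 has 2 disjoint cycles with lengths [52, 1] on {0,…,52}.
sign(π) = (−1)^{n − #cycles} = (−1)^{53−2} = (−1)^51 = -1.
Via Zolotarev, sign(π_{34}) = (34|53) = -1.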